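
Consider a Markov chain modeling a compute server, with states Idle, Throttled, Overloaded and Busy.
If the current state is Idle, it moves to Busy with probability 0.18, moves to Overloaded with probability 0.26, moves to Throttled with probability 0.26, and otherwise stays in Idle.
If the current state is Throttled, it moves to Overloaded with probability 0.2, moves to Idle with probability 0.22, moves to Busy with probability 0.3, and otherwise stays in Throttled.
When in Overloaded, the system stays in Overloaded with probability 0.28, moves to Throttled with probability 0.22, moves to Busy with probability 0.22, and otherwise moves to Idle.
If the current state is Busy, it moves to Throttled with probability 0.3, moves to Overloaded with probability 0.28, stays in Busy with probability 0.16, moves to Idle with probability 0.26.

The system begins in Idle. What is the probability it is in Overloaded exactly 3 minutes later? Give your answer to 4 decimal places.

Propagate the distribution vector 3 minutes from Idle.
After 0 minutes: (1.0000, 0.0000, 0.0000, 0.0000)
After 1 minute: (0.3000, 0.2600, 0.2600, 0.1800)
After 2 minutes: (0.2668, 0.2620, 0.2532, 0.2180)
After 3 minutes: (0.2653, 0.2638, 0.2537, 0.2172)
P(in Overloaded after 3 minutes) = 0.2537

0.2537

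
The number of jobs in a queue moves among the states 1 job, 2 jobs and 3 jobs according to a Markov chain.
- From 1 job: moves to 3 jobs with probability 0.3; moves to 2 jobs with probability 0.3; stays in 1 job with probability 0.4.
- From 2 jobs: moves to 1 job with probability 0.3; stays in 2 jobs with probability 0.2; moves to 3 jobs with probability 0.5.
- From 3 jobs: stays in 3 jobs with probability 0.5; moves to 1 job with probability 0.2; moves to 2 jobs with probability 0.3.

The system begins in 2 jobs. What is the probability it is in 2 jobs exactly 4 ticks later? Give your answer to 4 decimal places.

Propagate the distribution vector 4 ticks from 2 jobs.
After 0 ticks: (0.0000, 1.0000, 0.0000)
After 1 tick: (0.3000, 0.2000, 0.5000)
After 2 ticks: (0.2800, 0.2800, 0.4400)
After 3 ticks: (0.2840, 0.2720, 0.4440)
After 4 ticks: (0.2840, 0.2728, 0.4432)
P(in 2 jobs after 4 ticks) = 0.2728

0.2728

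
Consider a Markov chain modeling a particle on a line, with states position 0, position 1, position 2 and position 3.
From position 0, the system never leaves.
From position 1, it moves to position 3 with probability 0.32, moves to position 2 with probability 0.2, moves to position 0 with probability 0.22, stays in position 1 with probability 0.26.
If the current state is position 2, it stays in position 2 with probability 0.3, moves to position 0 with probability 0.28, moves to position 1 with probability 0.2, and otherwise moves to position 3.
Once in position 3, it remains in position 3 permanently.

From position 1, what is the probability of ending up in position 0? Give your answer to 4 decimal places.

0.4393

Let h(s) be the probability of absorption at position 0 starting from transient state s. Then h(position 0) = 1 and h(position 3) = 0. By first-step analysis:
h(position 1) = 0.22·1 + 0.26·h(position 1) + 0.2·h(position 2) + 0.32·0
h(position 2) = 0.28·1 + 0.2·h(position 1) + 0.3·h(position 2) + 0.22·0
Solving: h(position 1) = 0.4393, h(position 2) = 0.5255.
Starting from position 1, the probability is 0.4393.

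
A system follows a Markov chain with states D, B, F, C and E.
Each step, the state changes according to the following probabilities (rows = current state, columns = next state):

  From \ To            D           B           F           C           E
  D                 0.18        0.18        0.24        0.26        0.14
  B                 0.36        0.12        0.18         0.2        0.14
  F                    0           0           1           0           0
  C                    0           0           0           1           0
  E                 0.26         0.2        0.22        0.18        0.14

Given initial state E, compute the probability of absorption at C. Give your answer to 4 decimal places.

Let h(s) be the probability of absorption at C starting from transient state s. Then h(C) = 1 and h(F) = 0. By first-step analysis:
h(D) = 0.18·h(D) + 0.18·h(B) + 0.24·0 + 0.26·1 + 0.14·h(E)
h(B) = 0.36·h(D) + 0.12·h(B) + 0.18·0 + 0.2·1 + 0.14·h(E)
h(E) = 0.26·h(D) + 0.2·h(B) + 0.22·0 + 0.18·1 + 0.14·h(E)
Solving: h(D) = 0.5125, h(B) = 0.5139, h(E) = 0.4837.
Starting from E, the probability is 0.4837.

0.4837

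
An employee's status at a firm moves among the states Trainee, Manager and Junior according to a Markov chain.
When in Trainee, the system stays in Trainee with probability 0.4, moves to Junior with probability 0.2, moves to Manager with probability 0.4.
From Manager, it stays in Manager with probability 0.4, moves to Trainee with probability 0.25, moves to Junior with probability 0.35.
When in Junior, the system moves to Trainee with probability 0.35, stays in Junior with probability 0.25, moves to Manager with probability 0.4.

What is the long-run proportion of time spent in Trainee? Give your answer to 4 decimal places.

Let the stationary distribution be π with π = πP and π_1 + π_2 + π_3 = 1.
π_1 = 0.4·π_1 + 0.25·π_2 + 0.35·π_3
π_2 = 0.4·π_1 + 0.4·π_2 + 0.4·π_3
Solving with the normalization constraint gives π = (0.3263, 0.4000, 0.2737).
So the stationary probability of Trainee is 0.3263.

0.3263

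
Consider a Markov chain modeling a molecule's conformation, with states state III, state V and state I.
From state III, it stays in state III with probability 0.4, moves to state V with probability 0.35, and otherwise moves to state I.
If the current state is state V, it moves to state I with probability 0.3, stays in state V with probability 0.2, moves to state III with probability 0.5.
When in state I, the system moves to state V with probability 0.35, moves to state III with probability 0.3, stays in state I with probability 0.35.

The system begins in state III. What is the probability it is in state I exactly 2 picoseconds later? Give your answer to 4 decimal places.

0.2925

Sum over the intermediate state after 1 picosecond:
P = P(state III→state III)·P(state III→state I) + P(state III→state V)·P(state V→state I) + P(state III→state I)·P(state I→state I)
  = 0.4×0.25 + 0.35×0.3 + 0.25×0.35
  = 0.1000 + 0.1050 + 0.0875 = 0.2925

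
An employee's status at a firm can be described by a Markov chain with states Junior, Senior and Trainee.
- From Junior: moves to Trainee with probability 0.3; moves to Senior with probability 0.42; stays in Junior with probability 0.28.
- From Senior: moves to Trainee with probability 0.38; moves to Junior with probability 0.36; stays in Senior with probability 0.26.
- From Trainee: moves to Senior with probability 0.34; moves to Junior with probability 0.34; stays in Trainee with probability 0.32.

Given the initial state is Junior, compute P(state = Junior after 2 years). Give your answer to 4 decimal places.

0.3316

Sum over the intermediate state after 1 year:
P = P(Junior→Junior)·P(Junior→Junior) + P(Junior→Senior)·P(Senior→Junior) + P(Junior→Trainee)·P(Trainee→Junior)
  = 0.28×0.28 + 0.42×0.36 + 0.3×0.34
  = 0.0784 + 0.1512 + 0.1020 = 0.3316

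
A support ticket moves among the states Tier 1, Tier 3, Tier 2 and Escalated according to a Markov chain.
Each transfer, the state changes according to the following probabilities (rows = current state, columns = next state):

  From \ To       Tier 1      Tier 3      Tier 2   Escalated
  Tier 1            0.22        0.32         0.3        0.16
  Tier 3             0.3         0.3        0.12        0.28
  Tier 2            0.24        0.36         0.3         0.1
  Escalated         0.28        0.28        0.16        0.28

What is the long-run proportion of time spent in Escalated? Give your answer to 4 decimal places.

0.2100

Let the stationary distribution be π with π = πP and π_1 + π_2 + π_3 + π_4 = 1.
π_1 = 0.22·π_1 + 0.3·π_2 + 0.24·π_3 + 0.28·π_4
π_2 = 0.32·π_1 + 0.3·π_2 + 0.36·π_3 + 0.28·π_4
π_3 = 0.3·π_1 + 0.12·π_2 + 0.3·π_3 + 0.16·π_4
Solving with the normalization constraint gives π = (0.2620, 0.3139, 0.2141, 0.2100).
So the stationary probability of Escalated is 0.2100.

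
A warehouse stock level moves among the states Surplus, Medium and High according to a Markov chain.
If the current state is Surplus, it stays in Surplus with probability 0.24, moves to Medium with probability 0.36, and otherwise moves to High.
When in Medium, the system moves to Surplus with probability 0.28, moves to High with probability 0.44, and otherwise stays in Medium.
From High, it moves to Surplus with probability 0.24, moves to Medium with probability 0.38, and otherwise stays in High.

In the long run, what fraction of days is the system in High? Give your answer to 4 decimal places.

0.4055

Let the stationary distribution be π with π = πP and π_1 + π_2 + π_3 = 1.
π_1 = 0.24·π_1 + 0.28·π_2 + 0.24·π_3
π_2 = 0.36·π_1 + 0.28·π_2 + 0.38·π_3
Solving with the normalization constraint gives π = (0.2536, 0.3408, 0.4055).
So the stationary probability of High is 0.4055.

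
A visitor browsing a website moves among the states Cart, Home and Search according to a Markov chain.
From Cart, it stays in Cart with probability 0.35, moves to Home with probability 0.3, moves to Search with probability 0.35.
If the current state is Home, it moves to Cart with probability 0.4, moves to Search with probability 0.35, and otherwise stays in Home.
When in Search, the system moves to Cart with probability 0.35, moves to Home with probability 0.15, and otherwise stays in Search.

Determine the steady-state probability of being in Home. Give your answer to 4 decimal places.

0.2269

Let the stationary distribution be π with π = πP and π_1 + π_2 + π_3 = 1.
π_1 = 0.35·π_1 + 0.4·π_2 + 0.35·π_3
π_2 = 0.3·π_1 + 0.25·π_2 + 0.15·π_3
Solving with the normalization constraint gives π = (0.3613, 0.2269, 0.4118).
So the stationary probability of Home is 0.2269.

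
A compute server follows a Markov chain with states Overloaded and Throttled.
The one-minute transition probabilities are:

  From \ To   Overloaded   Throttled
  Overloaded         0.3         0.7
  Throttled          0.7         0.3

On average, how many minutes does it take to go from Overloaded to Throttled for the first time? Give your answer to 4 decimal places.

Let t(s) be the expected number of minutes to first reach Throttled from state s, with t(Throttled) = 0. Conditioning on the first minute:
t(Overloaded) = 1 + 0.3·t(Overloaded)
Solving: t(Overloaded) = 1.4286.
Expected minutes from Overloaded to Throttled: 1.4286.

1.4286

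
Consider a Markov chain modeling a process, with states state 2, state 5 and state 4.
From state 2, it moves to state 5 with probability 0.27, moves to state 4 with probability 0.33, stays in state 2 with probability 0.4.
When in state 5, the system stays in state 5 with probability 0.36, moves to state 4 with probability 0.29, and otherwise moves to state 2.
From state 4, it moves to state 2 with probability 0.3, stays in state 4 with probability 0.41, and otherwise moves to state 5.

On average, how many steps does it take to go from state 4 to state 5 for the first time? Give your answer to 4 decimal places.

3.5294

Let t(s) be the expected number of steps to first reach state 5 from state s, with t(state 5) = 0. Conditioning on the first step:
t(state 2) = 1 + 0.4·t(state 2) + 0.33·t(state 4)
t(state 4) = 1 + 0.3·t(state 2) + 0.41·t(state 4)
Solving: t(state 2) = 3.6078, t(state 4) = 3.5294.
Expected steps from state 4 to state 5: 3.5294.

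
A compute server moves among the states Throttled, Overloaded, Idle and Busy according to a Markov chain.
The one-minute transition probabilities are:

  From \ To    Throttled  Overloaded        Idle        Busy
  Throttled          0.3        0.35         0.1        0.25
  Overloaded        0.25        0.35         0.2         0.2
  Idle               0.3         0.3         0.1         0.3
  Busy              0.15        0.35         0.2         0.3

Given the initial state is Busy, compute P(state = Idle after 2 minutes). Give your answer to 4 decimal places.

Propagate the distribution vector 2 minutes from Busy.
After 0 minutes: (0.0000, 0.0000, 0.0000, 1.0000)
After 1 minute: (0.1500, 0.3500, 0.2000, 0.3000)
After 2 minutes: (0.2375, 0.3400, 0.1650, 0.2575)
P(in Idle after 2 minutes) = 0.1650

0.1650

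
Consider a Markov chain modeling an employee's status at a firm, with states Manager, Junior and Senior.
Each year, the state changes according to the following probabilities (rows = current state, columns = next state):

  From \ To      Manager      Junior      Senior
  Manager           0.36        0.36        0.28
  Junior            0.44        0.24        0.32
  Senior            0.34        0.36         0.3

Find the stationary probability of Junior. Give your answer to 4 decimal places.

0.3214

Let the stationary distribution be π with π = πP and π_1 + π_2 + π_3 = 1.
π_1 = 0.36·π_1 + 0.44·π_2 + 0.34·π_3
π_2 = 0.36·π_1 + 0.24·π_2 + 0.36·π_3
Solving with the normalization constraint gives π = (0.3797, 0.3214, 0.2988).
So the stationary probability of Junior is 0.3214.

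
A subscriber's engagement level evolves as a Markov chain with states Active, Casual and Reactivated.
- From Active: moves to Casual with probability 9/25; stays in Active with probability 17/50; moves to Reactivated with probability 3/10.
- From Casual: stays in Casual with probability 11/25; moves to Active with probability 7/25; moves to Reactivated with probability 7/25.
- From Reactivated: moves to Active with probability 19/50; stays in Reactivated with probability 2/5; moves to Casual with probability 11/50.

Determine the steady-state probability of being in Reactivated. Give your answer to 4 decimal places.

0.3257

Let the stationary distribution be π with π = πP and π_1 + π_2 + π_3 = 1.
π_1 = 0.34·π_1 + 0.28·π_2 + 0.38·π_3
π_2 = 0.36·π_1 + 0.44·π_2 + 0.22·π_3
Solving with the normalization constraint gives π = (0.3325, 0.3417, 0.3257).
So the stationary probability of Reactivated is 0.3257.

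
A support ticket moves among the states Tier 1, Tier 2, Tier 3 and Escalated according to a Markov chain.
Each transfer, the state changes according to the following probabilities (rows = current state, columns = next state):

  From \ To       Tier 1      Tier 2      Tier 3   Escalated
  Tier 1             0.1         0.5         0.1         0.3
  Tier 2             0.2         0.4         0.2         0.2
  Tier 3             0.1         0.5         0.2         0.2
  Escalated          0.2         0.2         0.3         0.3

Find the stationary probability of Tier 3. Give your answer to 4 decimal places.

0.2077

Let the stationary distribution be π with π = πP and π_1 + π_2 + π_3 + π_4 = 1.
π_1 = 0.1·π_1 + 0.2·π_2 + 0.1·π_3 + 0.2·π_4
π_2 = 0.5·π_1 + 0.4·π_2 + 0.5·π_3 + 0.2·π_4
π_3 = 0.1·π_1 + 0.2·π_2 + 0.2·π_3 + 0.3·π_4
Solving with the normalization constraint gives π = (0.1629, 0.3890, 0.2077, 0.2403).
So the stationary probability of Tier 3 is 0.2077.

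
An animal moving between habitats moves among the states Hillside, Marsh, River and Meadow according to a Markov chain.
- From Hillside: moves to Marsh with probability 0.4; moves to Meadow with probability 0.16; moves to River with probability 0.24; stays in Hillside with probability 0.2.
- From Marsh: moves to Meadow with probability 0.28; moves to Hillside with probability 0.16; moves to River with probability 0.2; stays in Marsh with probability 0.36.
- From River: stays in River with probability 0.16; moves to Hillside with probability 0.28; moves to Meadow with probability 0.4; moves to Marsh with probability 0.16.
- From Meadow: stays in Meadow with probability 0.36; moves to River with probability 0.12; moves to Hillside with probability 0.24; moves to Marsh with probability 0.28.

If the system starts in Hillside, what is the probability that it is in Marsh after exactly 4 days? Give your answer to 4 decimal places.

0.3091

Propagate the distribution vector 4 days from Hillside.
After 0 days: (1.0000, 0.0000, 0.0000, 0.0000)
After 1 day: (0.2000, 0.4000, 0.2400, 0.1600)
After 2 days: (0.2096, 0.3072, 0.1856, 0.2976)
After 3 days: (0.2145, 0.3075, 0.1772, 0.3009)
After 4 days: (0.2139, 0.3091, 0.1774, 0.2996)
P(in Marsh after 4 days) = 0.3091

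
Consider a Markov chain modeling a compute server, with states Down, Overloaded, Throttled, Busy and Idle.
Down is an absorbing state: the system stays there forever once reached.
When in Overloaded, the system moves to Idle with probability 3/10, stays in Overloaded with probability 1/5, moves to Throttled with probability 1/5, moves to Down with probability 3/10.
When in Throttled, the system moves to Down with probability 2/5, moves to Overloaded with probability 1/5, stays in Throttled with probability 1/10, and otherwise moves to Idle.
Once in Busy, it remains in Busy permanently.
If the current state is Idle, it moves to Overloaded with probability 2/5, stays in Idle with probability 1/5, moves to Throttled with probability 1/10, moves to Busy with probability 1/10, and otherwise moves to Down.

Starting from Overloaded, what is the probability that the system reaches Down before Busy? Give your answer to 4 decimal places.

Let h(s) be the probability of absorption at Down starting from transient state s. Then h(Down) = 1 and h(Busy) = 0. By first-step analysis:
h(Overloaded) = 0.3·1 + 0.2·h(Overloaded) + 0.2·h(Throttled) + 0.3·h(Idle)
h(Throttled) = 0.4·1 + 0.2·h(Overloaded) + 0.1·h(Throttled) + 0.3·h(Idle)
h(Idle) = 0.2·1 + 0.4·h(Overloaded) + 0.1·h(Throttled) + 0.1·0 + 0.2·h(Idle)
Solving: h(Overloaded) = 0.9136, h(Throttled) = 0.9215, h(Idle) = 0.8220.
Starting from Overloaded, the probability is 0.9136.

0.9136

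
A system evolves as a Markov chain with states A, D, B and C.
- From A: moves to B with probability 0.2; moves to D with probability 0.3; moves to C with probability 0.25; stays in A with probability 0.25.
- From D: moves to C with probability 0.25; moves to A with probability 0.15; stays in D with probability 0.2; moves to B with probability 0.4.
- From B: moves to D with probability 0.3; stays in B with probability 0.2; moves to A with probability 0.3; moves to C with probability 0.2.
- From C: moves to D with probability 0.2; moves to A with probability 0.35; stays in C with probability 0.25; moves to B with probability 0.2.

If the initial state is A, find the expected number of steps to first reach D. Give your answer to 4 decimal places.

3.6232

Let t(s) be the expected number of steps to first reach D from state s, with t(D) = 0. Conditioning on the first step:
t(A) = 1 + 0.25·t(A) + 0.2·t(B) + 0.25·t(C)
t(B) = 1 + 0.3·t(A) + 0.2·t(B) + 0.2·t(C)
t(C) = 1 + 0.35·t(A) + 0.2·t(B) + 0.25·t(C)
Solving: t(A) = 3.6232, t(B) = 3.6051, t(C) = 3.9855.
Expected steps from A to D: 3.6232.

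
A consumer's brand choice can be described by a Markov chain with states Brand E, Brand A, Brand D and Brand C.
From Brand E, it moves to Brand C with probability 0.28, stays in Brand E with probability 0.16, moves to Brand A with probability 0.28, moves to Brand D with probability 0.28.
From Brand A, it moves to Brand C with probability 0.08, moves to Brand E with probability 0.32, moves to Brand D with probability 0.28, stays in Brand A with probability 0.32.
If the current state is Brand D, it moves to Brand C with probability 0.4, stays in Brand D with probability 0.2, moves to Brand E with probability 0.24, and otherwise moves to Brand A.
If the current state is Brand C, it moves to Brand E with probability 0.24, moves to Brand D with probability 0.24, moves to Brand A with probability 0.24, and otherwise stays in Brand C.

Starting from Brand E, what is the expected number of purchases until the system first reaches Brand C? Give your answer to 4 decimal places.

3.8571

Let t(s) be the expected number of purchases to first reach Brand C from state s, with t(Brand C) = 0. Conditioning on the first purchase:
t(Brand E) = 1 + 0.16·t(Brand E) + 0.28·t(Brand A) + 0.28·t(Brand D)
t(Brand A) = 1 + 0.32·t(Brand E) + 0.32·t(Brand A) + 0.28·t(Brand D)
t(Brand D) = 1 + 0.24·t(Brand E) + 0.16·t(Brand A) + 0.2·t(Brand D)
Solving: t(Brand E) = 3.8571, t(Brand A) = 4.6607, t(Brand D) = 3.3393.
Expected purchases from Brand E to Brand C: 3.8571.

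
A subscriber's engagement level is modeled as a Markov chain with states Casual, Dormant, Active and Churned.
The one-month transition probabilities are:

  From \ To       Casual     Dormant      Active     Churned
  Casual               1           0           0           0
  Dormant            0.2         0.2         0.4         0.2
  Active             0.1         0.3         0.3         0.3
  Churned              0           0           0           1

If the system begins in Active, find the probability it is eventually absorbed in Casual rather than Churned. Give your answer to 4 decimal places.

0.3182

Let h(s) be the probability of absorption at Casual starting from transient state s. Then h(Casual) = 1 and h(Churned) = 0. By first-step analysis:
h(Dormant) = 0.2·1 + 0.2·h(Dormant) + 0.4·h(Active) + 0.2·0
h(Active) = 0.1·1 + 0.3·h(Dormant) + 0.3·h(Active) + 0.3·0
Solving: h(Dormant) = 0.4091, h(Active) = 0.3182.
Starting from Active, the probability is 0.3182.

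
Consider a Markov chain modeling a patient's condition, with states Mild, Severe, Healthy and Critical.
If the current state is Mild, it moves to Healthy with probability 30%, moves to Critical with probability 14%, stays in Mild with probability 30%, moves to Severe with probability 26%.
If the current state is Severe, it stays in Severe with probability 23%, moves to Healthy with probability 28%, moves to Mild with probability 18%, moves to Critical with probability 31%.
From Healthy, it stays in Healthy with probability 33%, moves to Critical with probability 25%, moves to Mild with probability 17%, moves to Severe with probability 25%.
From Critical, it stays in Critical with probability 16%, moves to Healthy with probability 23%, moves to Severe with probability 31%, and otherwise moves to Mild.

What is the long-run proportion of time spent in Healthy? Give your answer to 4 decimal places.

Let the stationary distribution be π with π = πP and π_1 + π_2 + π_3 + π_4 = 1.
π_1 = 0.3·π_1 + 0.18·π_2 + 0.17·π_3 + 0.3·π_4
π_2 = 0.26·π_1 + 0.23·π_2 + 0.25·π_3 + 0.31·π_4
π_3 = 0.3·π_1 + 0.28·π_2 + 0.33·π_3 + 0.23·π_4
Solving with the normalization constraint gives π = (0.2313, 0.2603, 0.2880, 0.2203).
So the stationary probability of Healthy is 0.2880.

0.2880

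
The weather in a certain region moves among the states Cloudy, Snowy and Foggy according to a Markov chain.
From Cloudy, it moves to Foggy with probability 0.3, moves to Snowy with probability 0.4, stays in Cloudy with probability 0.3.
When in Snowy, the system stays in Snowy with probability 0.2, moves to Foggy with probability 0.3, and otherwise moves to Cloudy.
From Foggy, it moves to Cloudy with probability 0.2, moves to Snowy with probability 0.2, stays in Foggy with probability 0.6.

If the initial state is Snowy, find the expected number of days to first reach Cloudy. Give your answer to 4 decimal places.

2.6923

Let t(s) be the expected number of days to first reach Cloudy from state s, with t(Cloudy) = 0. Conditioning on the first day:
t(Snowy) = 1 + 0.2·t(Snowy) + 0.3·t(Foggy)
t(Foggy) = 1 + 0.2·t(Snowy) + 0.6·t(Foggy)
Solving: t(Snowy) = 2.6923, t(Foggy) = 3.8462.
Expected days from Snowy to Cloudy: 2.6923.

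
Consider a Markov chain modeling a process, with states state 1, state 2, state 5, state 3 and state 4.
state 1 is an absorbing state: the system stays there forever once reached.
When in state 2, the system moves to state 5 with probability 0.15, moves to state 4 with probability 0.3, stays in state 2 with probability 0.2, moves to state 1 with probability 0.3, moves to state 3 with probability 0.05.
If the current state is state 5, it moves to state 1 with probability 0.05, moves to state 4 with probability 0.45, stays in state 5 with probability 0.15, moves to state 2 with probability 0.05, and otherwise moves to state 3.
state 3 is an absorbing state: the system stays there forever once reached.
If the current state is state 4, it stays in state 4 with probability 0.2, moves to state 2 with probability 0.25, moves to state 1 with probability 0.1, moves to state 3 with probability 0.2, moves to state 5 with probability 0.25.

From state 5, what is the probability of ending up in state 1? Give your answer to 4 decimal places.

Let h(s) be the probability of absorption at state 1 starting from transient state s. Then h(state 1) = 1 and h(state 3) = 0. By first-step analysis:
h(state 2) = 0.3·1 + 0.2·h(state 2) + 0.15·h(state 5) + 0.05·0 + 0.3·h(state 4)
h(state 5) = 0.05·1 + 0.05·h(state 2) + 0.15·h(state 5) + 0.3·0 + 0.45·h(state 4)
h(state 4) = 0.1·1 + 0.25·h(state 2) + 0.25·h(state 5) + 0.2·0 + 0.2·h(state 4)
Solving: h(state 2) = 0.5837, h(state 5) = 0.3066, h(state 4) = 0.4032.
Starting from state 5, the probability is 0.3066.

0.3066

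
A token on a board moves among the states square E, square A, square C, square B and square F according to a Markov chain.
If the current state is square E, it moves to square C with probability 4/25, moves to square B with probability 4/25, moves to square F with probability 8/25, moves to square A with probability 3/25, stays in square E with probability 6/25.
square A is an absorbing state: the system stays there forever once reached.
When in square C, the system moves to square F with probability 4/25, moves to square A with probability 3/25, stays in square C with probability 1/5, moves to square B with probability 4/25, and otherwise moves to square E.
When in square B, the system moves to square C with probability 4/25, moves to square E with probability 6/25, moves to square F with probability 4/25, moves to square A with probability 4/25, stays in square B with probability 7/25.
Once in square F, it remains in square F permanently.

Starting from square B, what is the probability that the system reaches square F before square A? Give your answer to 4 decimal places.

Let h(s) be the probability of absorption at square F starting from transient state s. Then h(square F) = 1 and h(square A) = 0. By first-step analysis:
h(square E) = 0.24·h(square E) + 0.12·0 + 0.16·h(square C) + 0.16·h(square B) + 0.32·1
h(square C) = 0.36·h(square E) + 0.12·0 + 0.2·h(square C) + 0.16·h(square B) + 0.16·1
h(square B) = 0.24·h(square E) + 0.16·0 + 0.16·h(square C) + 0.28·h(square B) + 0.16·1
Solving: h(square E) = 0.6749, h(square C) = 0.6207, h(square B) = 0.5851.
Starting from square B, the probability is 0.5851.

0.5851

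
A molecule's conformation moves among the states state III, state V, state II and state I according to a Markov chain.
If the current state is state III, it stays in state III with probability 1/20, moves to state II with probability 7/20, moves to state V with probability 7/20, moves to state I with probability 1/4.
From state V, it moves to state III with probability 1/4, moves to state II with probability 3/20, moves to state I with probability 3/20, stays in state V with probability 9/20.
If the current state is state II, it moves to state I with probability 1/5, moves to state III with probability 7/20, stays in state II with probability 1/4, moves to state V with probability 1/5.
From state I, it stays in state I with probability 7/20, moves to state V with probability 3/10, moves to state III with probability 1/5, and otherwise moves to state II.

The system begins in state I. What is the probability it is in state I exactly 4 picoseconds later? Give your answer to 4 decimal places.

Propagate the distribution vector 4 picoseconds from state I.
After 0 picoseconds: (0.0000, 0.0000, 0.0000, 1.0000)
After 1 picosecond: (0.2000, 0.3000, 0.1500, 0.3500)
After 2 picoseconds: (0.2075, 0.3400, 0.2050, 0.2475)
After 3 picoseconds: (0.2166, 0.3409, 0.2120, 0.2305)
After 4 picoseconds: (0.2164, 0.3408, 0.2145, 0.2284)
P(in state I after 4 picoseconds) = 0.2284

0.2284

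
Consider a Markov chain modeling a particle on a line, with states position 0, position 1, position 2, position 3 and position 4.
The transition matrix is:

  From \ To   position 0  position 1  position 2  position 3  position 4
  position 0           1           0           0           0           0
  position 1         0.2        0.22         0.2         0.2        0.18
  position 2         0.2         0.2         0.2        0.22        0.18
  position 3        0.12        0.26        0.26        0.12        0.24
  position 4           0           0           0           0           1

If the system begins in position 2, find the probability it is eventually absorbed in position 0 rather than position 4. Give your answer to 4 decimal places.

0.4901

Let h(s) be the probability of absorption at position 0 starting from transient state s. Then h(position 0) = 1 and h(position 4) = 0. By first-step analysis:
h(position 1) = 0.2·1 + 0.22·h(position 1) + 0.2·h(position 2) + 0.2·h(position 3) + 0.18·0
h(position 2) = 0.2·1 + 0.2·h(position 1) + 0.2·h(position 2) + 0.22·h(position 3) + 0.18·0
h(position 3) = 0.12·1 + 0.26·h(position 1) + 0.26·h(position 2) + 0.12·h(position 3) + 0.24·0
Solving: h(position 1) = 0.4914, h(position 2) = 0.4901, h(position 3) = 0.4263.
Starting from position 2, the probability is 0.4901.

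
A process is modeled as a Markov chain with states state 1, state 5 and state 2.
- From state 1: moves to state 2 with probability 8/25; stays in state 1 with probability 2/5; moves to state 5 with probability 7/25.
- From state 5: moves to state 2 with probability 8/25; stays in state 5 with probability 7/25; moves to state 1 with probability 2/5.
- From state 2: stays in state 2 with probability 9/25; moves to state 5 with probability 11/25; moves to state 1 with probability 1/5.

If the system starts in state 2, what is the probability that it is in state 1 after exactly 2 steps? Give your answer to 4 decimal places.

0.3280

Sum over the intermediate state after 1 step:
P = P(state 2→state 1)·P(state 1→state 1) + P(state 2→state 5)·P(state 5→state 1) + P(state 2→state 2)·P(state 2→state 1)
  = 0.2×0.4 + 0.44×0.4 + 0.36×0.2
  = 0.0800 + 0.1760 + 0.0720 = 0.3280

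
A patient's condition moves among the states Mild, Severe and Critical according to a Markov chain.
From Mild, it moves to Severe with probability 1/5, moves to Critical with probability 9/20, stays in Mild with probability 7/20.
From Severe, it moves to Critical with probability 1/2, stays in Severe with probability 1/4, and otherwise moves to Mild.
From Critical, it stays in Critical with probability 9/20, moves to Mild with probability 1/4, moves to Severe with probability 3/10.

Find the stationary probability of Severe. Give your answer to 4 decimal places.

0.2593

Let the stationary distribution be π with π = πP and π_1 + π_2 + π_3 = 1.
π_1 = 0.35·π_1 + 0.25·π_2 + 0.25·π_3
π_2 = 0.2·π_1 + 0.25·π_2 + 0.3·π_3
Solving with the normalization constraint gives π = (0.2778, 0.2593, 0.4630).
So the stationary probability of Severe is 0.2593.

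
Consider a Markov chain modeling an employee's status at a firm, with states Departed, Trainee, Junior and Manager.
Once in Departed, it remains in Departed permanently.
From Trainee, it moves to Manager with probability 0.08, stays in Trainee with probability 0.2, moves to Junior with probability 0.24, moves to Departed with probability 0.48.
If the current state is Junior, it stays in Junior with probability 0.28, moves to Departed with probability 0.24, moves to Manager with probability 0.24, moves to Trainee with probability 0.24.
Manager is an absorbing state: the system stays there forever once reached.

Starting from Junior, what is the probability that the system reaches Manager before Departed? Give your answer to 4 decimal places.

0.4074

Let h(s) be the probability of absorption at Manager starting from transient state s. Then h(Manager) = 1 and h(Departed) = 0. By first-step analysis:
h(Trainee) = 0.48·0 + 0.2·h(Trainee) + 0.24·h(Junior) + 0.08·1
h(Junior) = 0.24·0 + 0.24·h(Trainee) + 0.28·h(Junior) + 0.24·1
Solving: h(Trainee) = 0.2222, h(Junior) = 0.4074.
Starting from Junior, the probability is 0.4074.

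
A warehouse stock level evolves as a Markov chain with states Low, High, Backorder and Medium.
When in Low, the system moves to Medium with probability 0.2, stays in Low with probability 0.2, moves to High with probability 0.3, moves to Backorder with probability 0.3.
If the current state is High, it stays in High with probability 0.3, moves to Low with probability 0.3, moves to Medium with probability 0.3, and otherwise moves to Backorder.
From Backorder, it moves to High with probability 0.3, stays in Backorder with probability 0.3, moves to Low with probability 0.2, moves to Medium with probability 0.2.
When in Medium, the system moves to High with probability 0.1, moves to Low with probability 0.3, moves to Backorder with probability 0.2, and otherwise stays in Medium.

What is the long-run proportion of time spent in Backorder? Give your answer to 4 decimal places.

0.2232

Let the stationary distribution be π with π = πP and π_1 + π_2 + π_3 + π_4 = 1.
π_1 = 0.2·π_1 + 0.3·π_2 + 0.2·π_3 + 0.3·π_4
π_2 = 0.3·π_1 + 0.3·π_2 + 0.3·π_3 + 0.1·π_4
π_3 = 0.3·π_1 + 0.1·π_2 + 0.3·π_3 + 0.2·π_4
Solving with the normalization constraint gives π = (0.2524, 0.2439, 0.2232, 0.2805).
So the stationary probability of Backorder is 0.2232.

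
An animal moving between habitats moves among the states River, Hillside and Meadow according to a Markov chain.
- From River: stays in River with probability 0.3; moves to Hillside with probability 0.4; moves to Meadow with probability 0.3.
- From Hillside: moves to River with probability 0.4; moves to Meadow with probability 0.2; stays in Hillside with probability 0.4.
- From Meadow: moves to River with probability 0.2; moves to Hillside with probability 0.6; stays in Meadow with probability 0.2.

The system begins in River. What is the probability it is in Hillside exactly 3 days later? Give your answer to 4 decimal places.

0.4460

Propagate the distribution vector 3 days from River.
After 0 days: (1.0000, 0.0000, 0.0000)
After 1 day: (0.3000, 0.4000, 0.3000)
After 2 days: (0.3100, 0.4600, 0.2300)
After 3 days: (0.3230, 0.4460, 0.2310)
P(in Hillside after 3 days) = 0.4460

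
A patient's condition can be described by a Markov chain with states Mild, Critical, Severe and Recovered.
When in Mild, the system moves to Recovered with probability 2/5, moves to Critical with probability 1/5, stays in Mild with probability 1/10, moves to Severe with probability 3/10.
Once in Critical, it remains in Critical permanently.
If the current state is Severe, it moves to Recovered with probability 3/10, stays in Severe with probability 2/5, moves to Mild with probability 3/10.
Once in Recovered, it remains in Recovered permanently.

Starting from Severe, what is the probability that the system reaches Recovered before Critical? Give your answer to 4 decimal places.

0.8667

Let h(s) be the probability of absorption at Recovered starting from transient state s. Then h(Recovered) = 1 and h(Critical) = 0. By first-step analysis:
h(Mild) = 0.1·h(Mild) + 0.2·0 + 0.3·h(Severe) + 0.4·1
h(Severe) = 0.3·h(Mild) + 0.4·h(Severe) + 0.3·1
Solving: h(Mild) = 0.7333, h(Severe) = 0.8667.
Starting from Severe, the probability is 0.8667.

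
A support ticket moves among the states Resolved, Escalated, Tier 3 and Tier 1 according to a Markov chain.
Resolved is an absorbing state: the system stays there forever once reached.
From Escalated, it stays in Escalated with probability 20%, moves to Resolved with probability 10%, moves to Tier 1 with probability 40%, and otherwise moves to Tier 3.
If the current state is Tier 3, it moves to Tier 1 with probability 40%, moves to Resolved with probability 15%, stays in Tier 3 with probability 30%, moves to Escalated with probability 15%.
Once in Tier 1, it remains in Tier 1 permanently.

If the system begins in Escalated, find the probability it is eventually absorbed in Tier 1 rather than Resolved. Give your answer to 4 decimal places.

0.7767

Let h(s) be the probability of absorption at Tier 1 starting from transient state s. Then h(Tier 1) = 1 and h(Resolved) = 0. By first-step analysis:
h(Escalated) = 0.1·0 + 0.2·h(Escalated) + 0.3·h(Tier 3) + 0.4·1
h(Tier 3) = 0.15·0 + 0.15·h(Escalated) + 0.3·h(Tier 3) + 0.4·1
Solving: h(Escalated) = 0.7767, h(Tier 3) = 0.7379.
Starting from Escalated, the probability is 0.7767.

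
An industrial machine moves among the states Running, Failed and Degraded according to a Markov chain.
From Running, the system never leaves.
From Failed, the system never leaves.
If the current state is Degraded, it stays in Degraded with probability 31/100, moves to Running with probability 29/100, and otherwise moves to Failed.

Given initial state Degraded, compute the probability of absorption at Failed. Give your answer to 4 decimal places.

0.5797

Let h(s) be the probability of absorption at Failed starting from transient state s. Then h(Failed) = 1 and h(Running) = 0. By first-step analysis:
h(Degraded) = 0.29·0 + 0.4·1 + 0.31·h(Degraded)
Solving: h(Degraded) = 0.5797.
Starting from Degraded, the probability is 0.5797.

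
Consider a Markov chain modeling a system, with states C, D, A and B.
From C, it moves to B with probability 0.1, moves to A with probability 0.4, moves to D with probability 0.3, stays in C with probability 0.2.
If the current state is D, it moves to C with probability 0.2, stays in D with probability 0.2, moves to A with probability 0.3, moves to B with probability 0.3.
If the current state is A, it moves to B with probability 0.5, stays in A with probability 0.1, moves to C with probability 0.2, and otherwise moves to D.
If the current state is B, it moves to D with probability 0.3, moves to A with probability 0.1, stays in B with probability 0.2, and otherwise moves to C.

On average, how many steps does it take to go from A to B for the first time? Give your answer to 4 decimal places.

2.6596

Let t(s) be the expected number of steps to first reach B from state s, with t(B) = 0. Conditioning on the first step:
t(C) = 1 + 0.2·t(C) + 0.3·t(D) + 0.4·t(A)
t(D) = 1 + 0.2·t(C) + 0.2·t(D) + 0.3·t(A)
t(A) = 1 + 0.2·t(C) + 0.2·t(D) + 0.1·t(A)
Solving: t(C) = 3.7766, t(D) = 3.1915, t(A) = 2.6596.
Expected steps from A to B: 2.6596.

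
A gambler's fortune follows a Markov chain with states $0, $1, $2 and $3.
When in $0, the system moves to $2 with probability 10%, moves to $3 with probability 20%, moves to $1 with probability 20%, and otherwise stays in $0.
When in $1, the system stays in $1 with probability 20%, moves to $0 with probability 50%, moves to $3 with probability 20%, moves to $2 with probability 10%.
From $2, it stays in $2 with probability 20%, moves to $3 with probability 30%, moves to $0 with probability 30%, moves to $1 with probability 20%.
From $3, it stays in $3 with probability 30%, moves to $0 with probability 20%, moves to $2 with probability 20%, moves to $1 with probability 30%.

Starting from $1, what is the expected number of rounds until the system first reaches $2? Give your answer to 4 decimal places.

Let t(s) be the expected number of rounds to first reach $2 from state s, with t($2) = 0. Conditioning on the first round:
t($0) = 1 + 0.5·t($0) + 0.2·t($1) + 0.2·t($3)
t($1) = 1 + 0.5·t($0) + 0.2·t($1) + 0.2·t($3)
t($3) = 1 + 0.2·t($0) + 0.3·t($1) + 0.3·t($3)
Solving: t($0) = 8.1818, t($1) = 8.1818, t($3) = 7.2727.
Expected rounds from $1 to $2: 8.1818.

8.1818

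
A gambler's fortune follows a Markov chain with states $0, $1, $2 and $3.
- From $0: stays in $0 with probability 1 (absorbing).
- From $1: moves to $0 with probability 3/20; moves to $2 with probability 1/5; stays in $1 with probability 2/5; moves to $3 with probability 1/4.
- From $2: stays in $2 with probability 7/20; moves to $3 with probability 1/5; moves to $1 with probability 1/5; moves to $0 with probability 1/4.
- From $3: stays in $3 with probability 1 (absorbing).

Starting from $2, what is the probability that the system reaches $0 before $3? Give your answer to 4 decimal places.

0.5143

Let h(s) be the probability of absorption at $0 starting from transient state s. Then h($0) = 1 and h($3) = 0. By first-step analysis:
h($1) = 0.15·1 + 0.4·h($1) + 0.2·h($2) + 0.25·0
h($2) = 0.25·1 + 0.2·h($1) + 0.35·h($2) + 0.2·0
Solving: h($1) = 0.4214, h($2) = 0.5143.
Starting from $2, the probability is 0.5143.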